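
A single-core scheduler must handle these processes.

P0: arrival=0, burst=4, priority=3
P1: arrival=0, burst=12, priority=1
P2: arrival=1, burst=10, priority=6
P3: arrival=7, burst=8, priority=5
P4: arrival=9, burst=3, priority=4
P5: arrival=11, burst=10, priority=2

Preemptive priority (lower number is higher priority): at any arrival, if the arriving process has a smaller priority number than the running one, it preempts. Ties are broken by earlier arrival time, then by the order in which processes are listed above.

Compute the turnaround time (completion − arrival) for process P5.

Gantt: | P1 0-12 | P5 12-22 | P0 22-26 | P4 26-29 | P3 29-37 | P2 37-47 |
Completion: P0=26  P1=12  P2=47  P3=37  P4=29  P5=22
Turnaround (C−A): P0=26  P1=12  P2=46  P3=30  P4=20  P5=11
Turnaround(P5) = completion − arrival = 22 − 11 = 11

11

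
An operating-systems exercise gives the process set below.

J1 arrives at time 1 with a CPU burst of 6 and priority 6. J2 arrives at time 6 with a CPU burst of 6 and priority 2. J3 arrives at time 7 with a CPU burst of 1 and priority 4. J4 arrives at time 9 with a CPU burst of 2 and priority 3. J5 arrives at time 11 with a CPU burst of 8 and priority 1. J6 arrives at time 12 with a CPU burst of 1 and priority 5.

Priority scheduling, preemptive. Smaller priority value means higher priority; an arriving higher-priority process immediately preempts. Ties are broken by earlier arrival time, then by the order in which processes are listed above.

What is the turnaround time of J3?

Schedule: | idle 0-1 | J1 1-6 | J2 6-11 | J5 11-19 | J2 19-20 | J4 20-22 | J3 22-23 | J6 23-24 | J1 24-25 |
Completion: J1=25  J2=20  J3=23  J4=22  J5=19  J6=24
Turnaround (C−A): J1=24  J2=14  J3=16  J4=13  J5=8  J6=12
Turnaround(J3) = completion − arrival = 23 − 7 = 16

16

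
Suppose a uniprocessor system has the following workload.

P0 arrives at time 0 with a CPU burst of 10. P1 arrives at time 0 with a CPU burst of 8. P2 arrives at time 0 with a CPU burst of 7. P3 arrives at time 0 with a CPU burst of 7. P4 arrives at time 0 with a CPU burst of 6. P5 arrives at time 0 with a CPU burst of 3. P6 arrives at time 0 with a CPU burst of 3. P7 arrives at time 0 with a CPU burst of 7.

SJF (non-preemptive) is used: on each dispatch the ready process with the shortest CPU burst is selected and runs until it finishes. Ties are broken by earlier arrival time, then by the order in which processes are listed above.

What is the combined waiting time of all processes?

Timeline: | P5 0-3 | P6 3-6 | P4 6-12 | P2 12-19 | P3 19-26 | P7 26-33 | P1 33-41 | P0 41-51 |
Completion: P0=51  P1=41  P2=19  P3=26  P4=12  P5=3  P6=6  P7=33
Turnaround (C−A): P0=51  P1=41  P2=19  P3=26  P4=12  P5=3  P6=6  P7=33
Waiting = turnaround − burst: P0=41, P1=33, P2=12, P3=19, P4=6, P5=0, P6=3, P7=26
Total waiting = 41 + 33 + 12 + 19 + 6 + 0 + 3 + 26 = 140

140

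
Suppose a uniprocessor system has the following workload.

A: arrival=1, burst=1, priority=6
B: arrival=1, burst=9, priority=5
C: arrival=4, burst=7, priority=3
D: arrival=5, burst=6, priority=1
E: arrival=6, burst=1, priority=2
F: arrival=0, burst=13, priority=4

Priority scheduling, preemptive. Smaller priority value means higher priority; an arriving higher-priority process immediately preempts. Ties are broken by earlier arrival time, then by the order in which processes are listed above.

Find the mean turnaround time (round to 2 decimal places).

20.67

Schedule: | F 0-4 | C 4-5 | D 5-11 | E 11-12 | C 12-18 | F 18-27 | B 27-36 | A 36-37 |
Completion: A=37  B=36  C=18  D=11  E=12  F=27
Turnaround (C−A): A=36  B=35  C=14  D=6  E=6  F=27
Turnaround times: A=36, B=35, C=14, D=6, E=6, F=27
Average turnaround = (36+35+14+6+6+27) / 6 = 124/6 = 20.67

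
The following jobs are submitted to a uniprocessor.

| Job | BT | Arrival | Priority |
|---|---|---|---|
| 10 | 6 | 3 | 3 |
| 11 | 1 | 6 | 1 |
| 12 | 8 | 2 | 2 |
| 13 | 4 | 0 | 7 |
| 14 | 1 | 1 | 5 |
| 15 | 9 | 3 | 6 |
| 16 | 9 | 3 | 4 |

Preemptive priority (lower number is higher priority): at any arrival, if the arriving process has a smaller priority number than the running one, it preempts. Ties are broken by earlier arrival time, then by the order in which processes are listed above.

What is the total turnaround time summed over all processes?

Schedule: | 13 0-1 | 14 1-2 | 12 2-6 | 11 6-7 | 12 7-11 | 10 11-17 | 16 17-26 | 15 26-35 | 13 35-38 |
Completion: 10=17  11=7  12=11  13=38  14=2  15=35  16=26
Turnaround (C−A): 10=14  11=1  12=9  13=38  14=1  15=32  16=23
Turnaround = completion − arrival: 10=14, 11=1, 12=9, 13=38, 14=1, 15=32, 16=23
Total turnaround = 14 + 1 + 9 + 38 + 1 + 32 + 23 = 118

118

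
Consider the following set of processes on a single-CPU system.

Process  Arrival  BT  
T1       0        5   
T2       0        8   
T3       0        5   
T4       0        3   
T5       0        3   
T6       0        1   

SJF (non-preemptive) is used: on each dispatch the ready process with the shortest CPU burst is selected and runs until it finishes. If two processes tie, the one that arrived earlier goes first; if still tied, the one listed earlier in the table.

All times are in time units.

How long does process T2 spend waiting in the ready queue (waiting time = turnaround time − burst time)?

17

Schedule: | T6 0-1 | T4 1-4 | T5 4-7 | T1 7-12 | T3 12-17 | T2 17-25 |
Completion: T1=12  T2=25  T3=17  T4=4  T5=7  T6=1
Turnaround (C−A): T1=12  T2=25  T3=17  T4=4  T5=7  T6=1
Waiting(T2) = turnaround − burst = 25 − 8 = 17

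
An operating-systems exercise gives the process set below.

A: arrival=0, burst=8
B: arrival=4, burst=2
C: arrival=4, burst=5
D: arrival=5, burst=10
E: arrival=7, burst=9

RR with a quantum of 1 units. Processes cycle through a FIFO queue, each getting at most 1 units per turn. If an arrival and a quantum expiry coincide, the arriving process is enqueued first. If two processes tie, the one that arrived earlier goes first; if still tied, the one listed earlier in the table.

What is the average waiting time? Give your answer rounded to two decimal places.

Timeline: | A 0-4 | B 4-5 | C 5-6 | A 6-7 | D 7-8 | B 8-9 | C 9-10 | E 10-11 | A 11-12 | D 12-13 | C 13-14 | E 14-15 | A 15-16 | D 16-17 | C 17-18 | E 18-19 | A 19-20 | D 20-21 | C 21-22 | E 22-23 | D 23-24 | E 24-25 | D 25-26 | E 26-27 | D 27-28 | E 28-29 | D 29-30 | E 30-31 | D 31-32 | E 32-33 | D 33-34 |
Completion: A=20  B=9  C=22  D=34  E=33
Turnaround (C−A): A=20  B=5  C=18  D=29  E=26
Waiting times: A=12, B=3, C=13, D=19, E=17
Average waiting = (12+3+13+19+17) / 5 = 64/5 = 12.80

12.80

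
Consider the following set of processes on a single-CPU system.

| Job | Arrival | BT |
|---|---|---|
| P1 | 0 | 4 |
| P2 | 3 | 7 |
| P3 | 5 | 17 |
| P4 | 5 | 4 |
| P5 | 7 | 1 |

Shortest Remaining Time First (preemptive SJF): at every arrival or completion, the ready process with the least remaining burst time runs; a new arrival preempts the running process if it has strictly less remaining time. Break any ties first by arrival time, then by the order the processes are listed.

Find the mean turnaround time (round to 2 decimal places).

Gantt: | P1 0-4 | P2 4-5 | P4 5-7 | P5 7-8 | P4 8-10 | P2 10-16 | P3 16-33 |
Completion: P1=4  P2=16  P3=33  P4=10  P5=8
Turnaround times: P1=4, P2=13, P3=28, P4=5, P5=1
Average turnaround = (4+13+28+5+1) / 5 = 51/5 = 10.20

10.20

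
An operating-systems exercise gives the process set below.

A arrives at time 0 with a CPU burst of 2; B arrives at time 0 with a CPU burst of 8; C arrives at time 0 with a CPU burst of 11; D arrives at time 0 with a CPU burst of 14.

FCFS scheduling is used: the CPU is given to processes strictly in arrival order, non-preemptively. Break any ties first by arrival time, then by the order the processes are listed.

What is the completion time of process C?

21

Schedule: | A 0-2 | B 2-10 | C 10-21 | D 21-35 |
Completion: A=2  B=10  C=21  D=35
Turnaround (C−A): A=2  B=10  C=21  D=35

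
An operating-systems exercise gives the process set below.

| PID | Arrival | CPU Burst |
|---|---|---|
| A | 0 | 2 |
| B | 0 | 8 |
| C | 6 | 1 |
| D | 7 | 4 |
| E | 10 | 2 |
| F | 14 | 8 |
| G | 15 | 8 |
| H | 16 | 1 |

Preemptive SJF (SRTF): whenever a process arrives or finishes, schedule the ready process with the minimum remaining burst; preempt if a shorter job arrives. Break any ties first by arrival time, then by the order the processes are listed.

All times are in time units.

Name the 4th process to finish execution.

Gantt: | A 0-2 | B 2-6 | C 6-7 | B 7-11 | E 11-13 | D 13-17 | H 17-18 | F 18-26 | G 26-34 |
Completion: A=2  B=11  C=7  D=17  E=13  F=26  G=34  H=18
Finish order: A → C → B → E → D → H → F → G

E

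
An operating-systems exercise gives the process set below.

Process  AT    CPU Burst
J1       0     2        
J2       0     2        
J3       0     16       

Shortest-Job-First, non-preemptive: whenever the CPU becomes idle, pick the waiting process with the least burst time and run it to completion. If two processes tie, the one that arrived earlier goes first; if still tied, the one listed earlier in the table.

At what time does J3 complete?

20

Timeline: | J1 0-2 | J2 2-4 | J3 4-20 |
Completion: J1=2  J2=4  J3=20
Turnaround (C−A): J1=2  J2=4  J3=20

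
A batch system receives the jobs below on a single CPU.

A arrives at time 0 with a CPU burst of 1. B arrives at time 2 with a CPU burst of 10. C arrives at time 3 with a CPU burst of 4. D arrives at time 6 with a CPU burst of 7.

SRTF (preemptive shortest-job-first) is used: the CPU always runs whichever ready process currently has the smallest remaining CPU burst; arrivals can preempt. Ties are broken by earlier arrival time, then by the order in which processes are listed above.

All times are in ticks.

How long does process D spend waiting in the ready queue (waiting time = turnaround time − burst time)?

Schedule: | A 0-1 | idle 1-2 | B 2-3 | C 3-7 | D 7-14 | B 14-23 |
Completion: A=1  B=23  C=7  D=14
Waiting(D) = turnaround − burst = 8 − 7 = 1

1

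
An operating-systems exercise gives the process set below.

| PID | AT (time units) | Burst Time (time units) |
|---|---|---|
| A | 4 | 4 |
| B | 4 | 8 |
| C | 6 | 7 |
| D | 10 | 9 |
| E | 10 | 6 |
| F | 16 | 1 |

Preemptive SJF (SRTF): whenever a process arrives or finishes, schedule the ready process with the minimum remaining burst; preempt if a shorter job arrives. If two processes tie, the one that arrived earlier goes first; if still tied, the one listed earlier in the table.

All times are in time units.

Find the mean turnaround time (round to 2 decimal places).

Timeline: | idle 0-4 | A 4-8 | C 8-15 | E 15-16 | F 16-17 | E 17-22 | B 22-30 | D 30-39 |
Completion: A=8  B=30  C=15  D=39  E=22  F=17
Turnaround (C−A): A=4  B=26  C=9  D=29  E=12  F=1
Turnaround times: A=4, B=26, C=9, D=29, E=12, F=1
Average turnaround = (4+26+9+29+12+1) / 6 = 81/6 = 13.50

13.50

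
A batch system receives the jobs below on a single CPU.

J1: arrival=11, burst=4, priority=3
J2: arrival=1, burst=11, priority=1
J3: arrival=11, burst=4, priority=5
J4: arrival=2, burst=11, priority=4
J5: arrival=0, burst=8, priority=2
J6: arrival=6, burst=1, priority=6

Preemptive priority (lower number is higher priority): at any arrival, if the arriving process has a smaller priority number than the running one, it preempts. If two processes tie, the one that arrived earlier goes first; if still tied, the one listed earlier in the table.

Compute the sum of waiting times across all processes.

95

Timeline: | J5 0-1 | J2 1-12 | J5 12-19 | J1 19-23 | J4 23-34 | J3 34-38 | J6 38-39 |
Completion: J1=23  J2=12  J3=38  J4=34  J5=19  J6=39
Waiting = turnaround − burst: J1=8, J2=0, J3=23, J4=21, J5=11, J6=32
Total waiting = 8 + 0 + 23 + 21 + 11 + 32 = 95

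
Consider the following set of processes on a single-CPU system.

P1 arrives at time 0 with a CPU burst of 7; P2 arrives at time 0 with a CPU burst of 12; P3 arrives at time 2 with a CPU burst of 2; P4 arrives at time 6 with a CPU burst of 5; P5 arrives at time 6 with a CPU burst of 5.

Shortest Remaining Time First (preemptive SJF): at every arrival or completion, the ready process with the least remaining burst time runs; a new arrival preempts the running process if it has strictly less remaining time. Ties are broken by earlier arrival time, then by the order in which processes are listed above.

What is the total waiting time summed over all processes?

Gantt: | P1 0-2 | P3 2-4 | P1 4-9 | P4 9-14 | P5 14-19 | P2 19-31 |
Completion: P1=9  P2=31  P3=4  P4=14  P5=19
Turnaround (C−A): P1=9  P2=31  P3=2  P4=8  P5=13
Waiting = turnaround − burst: P1=2, P2=19, P3=0, P4=3, P5=8
Total waiting = 2 + 19 + 0 + 3 + 8 = 32

32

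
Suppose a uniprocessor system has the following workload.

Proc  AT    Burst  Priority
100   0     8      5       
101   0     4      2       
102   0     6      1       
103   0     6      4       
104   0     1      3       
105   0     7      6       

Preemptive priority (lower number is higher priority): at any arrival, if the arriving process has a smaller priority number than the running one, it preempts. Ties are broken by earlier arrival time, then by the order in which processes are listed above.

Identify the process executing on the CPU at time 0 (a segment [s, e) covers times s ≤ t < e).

Gantt: | 102 0-6 | 101 6-10 | 104 10-11 | 103 11-17 | 100 17-25 | 105 25-32 |
Completion: 100=25  101=10  102=6  103=17  104=11  105=32
Turnaround (C−A): 100=25  101=10  102=6  103=17  104=11  105=32

102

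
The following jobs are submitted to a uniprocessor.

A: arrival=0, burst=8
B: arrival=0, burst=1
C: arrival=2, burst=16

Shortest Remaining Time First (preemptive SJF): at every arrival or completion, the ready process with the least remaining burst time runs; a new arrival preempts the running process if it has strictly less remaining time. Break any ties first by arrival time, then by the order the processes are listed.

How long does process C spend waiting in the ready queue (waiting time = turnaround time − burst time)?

Schedule: | B 0-1 | A 1-9 | C 9-25 |
Completion: A=9  B=1  C=25
Turnaround (C−A): A=9  B=1  C=23
Waiting(C) = turnaround − burst = 23 − 16 = 7

7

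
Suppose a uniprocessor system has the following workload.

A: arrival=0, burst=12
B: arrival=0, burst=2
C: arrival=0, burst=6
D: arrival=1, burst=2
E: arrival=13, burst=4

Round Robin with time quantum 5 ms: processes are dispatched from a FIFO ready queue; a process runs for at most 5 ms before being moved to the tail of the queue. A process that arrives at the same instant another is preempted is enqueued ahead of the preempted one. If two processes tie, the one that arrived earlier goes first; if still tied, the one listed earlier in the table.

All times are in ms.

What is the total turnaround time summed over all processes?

Timeline: | A 0-5 | B 5-7 | C 7-12 | D 12-14 | A 14-19 | C 19-20 | E 20-24 | A 24-26 |
Completion: A=26  B=7  C=20  D=14  E=24
Turnaround (C−A): A=26  B=7  C=20  D=13  E=11
Turnaround = completion − arrival: A=26, B=7, C=20, D=13, E=11
Total turnaround = 26 + 7 + 20 + 13 + 11 = 77

77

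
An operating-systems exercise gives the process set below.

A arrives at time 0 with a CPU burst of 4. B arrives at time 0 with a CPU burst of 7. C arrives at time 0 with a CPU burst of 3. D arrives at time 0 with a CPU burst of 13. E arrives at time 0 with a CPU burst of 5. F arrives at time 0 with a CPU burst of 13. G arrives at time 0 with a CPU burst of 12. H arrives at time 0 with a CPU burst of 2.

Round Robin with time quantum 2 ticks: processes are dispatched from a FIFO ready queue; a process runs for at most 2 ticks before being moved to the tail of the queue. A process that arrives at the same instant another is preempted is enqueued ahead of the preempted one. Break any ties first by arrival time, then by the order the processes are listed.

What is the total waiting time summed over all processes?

Timeline: | A 0-2 | B 2-4 | C 4-6 | D 6-8 | E 8-10 | F 10-12 | G 12-14 | H 14-16 | A 16-18 | B 18-20 | C 20-21 | D 21-23 | E 23-25 | F 25-27 | G 27-29 | B 29-31 | D 31-33 | E 33-34 | F 34-36 | G 36-38 | B 38-39 | D 39-41 | F 41-43 | G 43-45 | D 45-47 | F 47-49 | G 49-51 | D 51-53 | F 53-55 | G 55-57 | D 57-58 | F 58-59 |
Completion: A=18  B=39  C=21  D=58  E=34  F=59  G=57  H=16
Waiting = turnaround − burst: A=14, B=32, C=18, D=45, E=29, F=46, G=45, H=14
Total waiting = 14 + 32 + 18 + 45 + 29 + 46 + 45 + 14 = 243

243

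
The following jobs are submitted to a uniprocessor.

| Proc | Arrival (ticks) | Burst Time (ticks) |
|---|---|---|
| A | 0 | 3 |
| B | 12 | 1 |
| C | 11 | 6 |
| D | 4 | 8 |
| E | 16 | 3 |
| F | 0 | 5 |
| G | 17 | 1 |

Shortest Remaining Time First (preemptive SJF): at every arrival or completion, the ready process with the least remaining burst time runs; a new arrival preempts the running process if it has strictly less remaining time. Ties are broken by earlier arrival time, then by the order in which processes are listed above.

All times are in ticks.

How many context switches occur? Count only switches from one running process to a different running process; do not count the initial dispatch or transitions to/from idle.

Schedule: | A 0-3 | F 3-8 | D 8-12 | B 12-13 | D 13-17 | G 17-18 | E 18-21 | C 21-27 |
Completion: A=3  B=13  C=27  D=17  E=21  F=8  G=18

7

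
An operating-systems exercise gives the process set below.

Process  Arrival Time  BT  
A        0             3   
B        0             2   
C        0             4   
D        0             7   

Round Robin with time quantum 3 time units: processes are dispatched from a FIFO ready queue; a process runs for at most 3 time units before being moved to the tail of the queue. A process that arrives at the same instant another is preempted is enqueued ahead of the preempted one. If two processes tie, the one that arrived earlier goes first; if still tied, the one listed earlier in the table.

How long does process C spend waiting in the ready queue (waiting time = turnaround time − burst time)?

Gantt: | A 0-3 | B 3-5 | C 5-8 | D 8-11 | C 11-12 | D 12-16 |
Completion: A=3  B=5  C=12  D=16
Turnaround (C−A): A=3  B=5  C=12  D=16
Waiting(C) = turnaround − burst = 12 − 4 = 8

8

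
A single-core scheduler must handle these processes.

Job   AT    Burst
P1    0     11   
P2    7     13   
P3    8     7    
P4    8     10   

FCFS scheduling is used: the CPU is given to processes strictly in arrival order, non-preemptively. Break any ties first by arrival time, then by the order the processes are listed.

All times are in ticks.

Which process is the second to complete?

P2

Timeline: | P1 0-11 | P2 11-24 | P3 24-31 | P4 31-41 |
Completion: P1=11  P2=24  P3=31  P4=41
Finish order: P1 → P2 → P3 → P4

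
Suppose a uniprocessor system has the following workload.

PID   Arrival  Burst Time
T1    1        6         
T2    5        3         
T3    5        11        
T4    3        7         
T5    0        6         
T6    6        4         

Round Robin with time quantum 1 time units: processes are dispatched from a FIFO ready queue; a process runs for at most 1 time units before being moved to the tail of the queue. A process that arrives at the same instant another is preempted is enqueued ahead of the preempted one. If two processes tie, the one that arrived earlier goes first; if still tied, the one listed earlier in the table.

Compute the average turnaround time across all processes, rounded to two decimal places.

24.33

Timeline: | T5 0-1 | T1 1-2 | T5 2-3 | T1 3-4 | T4 4-5 | T5 5-6 | T1 6-7 | T2 7-8 | T3 8-9 | T4 9-10 | T6 10-11 | T5 11-12 | T1 12-13 | T2 13-14 | T3 14-15 | T4 15-16 | T6 16-17 | T5 17-18 | T1 18-19 | T2 19-20 | T3 20-21 | T4 21-22 | T6 22-23 | T5 23-24 | T1 24-25 | T3 25-26 | T4 26-27 | T6 27-28 | T3 28-29 | T4 29-30 | T3 30-31 | T4 31-32 | T3 32-37 |
Completion: T1=25  T2=20  T3=37  T4=32  T5=24  T6=28
Turnaround (C−A): T1=24  T2=15  T3=32  T4=29  T5=24  T6=22
Turnaround times: T1=24, T2=15, T3=32, T4=29, T5=24, T6=22
Average turnaround = (24+15+32+29+24+22) / 6 = 146/6 = 24.33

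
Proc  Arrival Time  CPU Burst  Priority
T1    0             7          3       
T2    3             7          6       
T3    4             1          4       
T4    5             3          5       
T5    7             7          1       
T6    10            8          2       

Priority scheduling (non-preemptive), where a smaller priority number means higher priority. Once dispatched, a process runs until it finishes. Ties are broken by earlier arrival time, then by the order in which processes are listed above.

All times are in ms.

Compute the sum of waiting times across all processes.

Gantt: | T1 0-7 | T5 7-14 | T6 14-22 | T3 22-23 | T4 23-26 | T2 26-33 |
Completion: T1=7  T2=33  T3=23  T4=26  T5=14  T6=22
Waiting = turnaround − burst: T1=0, T2=23, T3=18, T4=18, T5=0, T6=4
Total waiting = 0 + 23 + 18 + 18 + 0 + 4 = 63

63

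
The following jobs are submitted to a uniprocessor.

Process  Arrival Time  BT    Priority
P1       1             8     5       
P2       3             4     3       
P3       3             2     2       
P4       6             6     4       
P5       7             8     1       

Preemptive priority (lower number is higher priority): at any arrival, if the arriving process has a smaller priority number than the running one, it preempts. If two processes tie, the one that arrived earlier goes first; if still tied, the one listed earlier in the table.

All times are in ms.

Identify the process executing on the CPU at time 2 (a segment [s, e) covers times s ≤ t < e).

P1

Timeline: | idle 0-1 | P1 1-3 | P3 3-5 | P2 5-7 | P5 7-15 | P2 15-17 | P4 17-23 | P1 23-29 |
Completion: P1=29  P2=17  P3=5  P4=23  P5=15
Turnaround (C−A): P1=28  P2=14  P3=2  P4=17  P5=8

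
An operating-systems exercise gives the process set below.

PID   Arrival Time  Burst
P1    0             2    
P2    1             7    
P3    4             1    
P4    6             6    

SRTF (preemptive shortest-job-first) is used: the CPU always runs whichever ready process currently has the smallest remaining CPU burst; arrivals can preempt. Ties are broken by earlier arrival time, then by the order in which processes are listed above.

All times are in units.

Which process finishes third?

P2

Timeline: | P1 0-2 | P2 2-4 | P3 4-5 | P2 5-10 | P4 10-16 |
Completion: P1=2  P2=10  P3=5  P4=16
Turnaround (C−A): P1=2  P2=9  P3=1  P4=10
Finish order: P1 → P3 → P2 → P4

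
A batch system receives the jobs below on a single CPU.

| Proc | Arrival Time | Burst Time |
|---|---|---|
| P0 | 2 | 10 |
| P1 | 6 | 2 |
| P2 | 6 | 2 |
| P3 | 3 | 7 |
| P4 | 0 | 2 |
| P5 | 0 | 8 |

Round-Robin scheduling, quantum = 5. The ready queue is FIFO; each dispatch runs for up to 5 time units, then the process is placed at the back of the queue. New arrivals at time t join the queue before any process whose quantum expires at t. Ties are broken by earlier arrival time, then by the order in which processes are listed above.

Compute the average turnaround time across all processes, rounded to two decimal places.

Gantt: | P4 0-2 | P5 2-7 | P0 7-12 | P3 12-17 | P1 17-19 | P2 19-21 | P5 21-24 | P0 24-29 | P3 29-31 |
Completion: P0=29  P1=19  P2=21  P3=31  P4=2  P5=24
Turnaround times: P0=27, P1=13, P2=15, P3=28, P4=2, P5=24
Average turnaround = (27+13+15+28+2+24) / 6 = 109/6 = 18.17

18.17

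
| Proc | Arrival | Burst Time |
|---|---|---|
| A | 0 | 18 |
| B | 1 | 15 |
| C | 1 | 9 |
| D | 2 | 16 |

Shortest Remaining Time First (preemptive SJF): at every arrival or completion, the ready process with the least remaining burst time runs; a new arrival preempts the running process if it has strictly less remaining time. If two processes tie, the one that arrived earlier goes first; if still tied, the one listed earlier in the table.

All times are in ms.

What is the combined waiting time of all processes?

Gantt: | A 0-1 | C 1-10 | B 10-25 | D 25-41 | A 41-58 |
Completion: A=58  B=25  C=10  D=41
Turnaround (C−A): A=58  B=24  C=9  D=39
Waiting = turnaround − burst: A=40, B=9, C=0, D=23
Total waiting = 40 + 9 + 0 + 23 = 72

72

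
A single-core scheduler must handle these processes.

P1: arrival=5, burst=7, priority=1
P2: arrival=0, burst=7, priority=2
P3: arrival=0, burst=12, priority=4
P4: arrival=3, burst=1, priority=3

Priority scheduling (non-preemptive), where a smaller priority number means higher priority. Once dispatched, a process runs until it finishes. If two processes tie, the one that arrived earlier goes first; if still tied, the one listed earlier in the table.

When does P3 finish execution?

Timeline: | P2 0-7 | P1 7-14 | P4 14-15 | P3 15-27 |
Completion: P1=14  P2=7  P3=27  P4=15

27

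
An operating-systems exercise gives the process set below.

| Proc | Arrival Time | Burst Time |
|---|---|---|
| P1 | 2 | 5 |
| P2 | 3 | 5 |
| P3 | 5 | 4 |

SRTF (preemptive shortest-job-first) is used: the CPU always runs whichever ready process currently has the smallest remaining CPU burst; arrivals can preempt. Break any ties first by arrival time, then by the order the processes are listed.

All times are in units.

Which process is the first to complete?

Schedule: | idle 0-2 | P1 2-7 | P3 7-11 | P2 11-16 |
Completion: P1=7  P2=16  P3=11
Turnaround (C−A): P1=5  P2=13  P3=6
Finish order: P1 → P3 → P2

P1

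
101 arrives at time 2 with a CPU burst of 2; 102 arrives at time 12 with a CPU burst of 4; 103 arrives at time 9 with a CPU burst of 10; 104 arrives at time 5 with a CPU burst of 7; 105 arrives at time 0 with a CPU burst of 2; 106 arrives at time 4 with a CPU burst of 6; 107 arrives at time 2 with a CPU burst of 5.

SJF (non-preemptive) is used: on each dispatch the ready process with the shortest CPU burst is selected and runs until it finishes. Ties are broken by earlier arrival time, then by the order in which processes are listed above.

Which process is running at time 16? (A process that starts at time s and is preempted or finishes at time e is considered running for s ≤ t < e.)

Gantt: | 105 0-2 | 101 2-4 | 107 4-9 | 106 9-15 | 102 15-19 | 104 19-26 | 103 26-36 |
Completion: 101=4  102=19  103=36  104=26  105=2  106=15  107=9
Turnaround (C−A): 101=2  102=7  103=27  104=21  105=2  106=11  107=7

102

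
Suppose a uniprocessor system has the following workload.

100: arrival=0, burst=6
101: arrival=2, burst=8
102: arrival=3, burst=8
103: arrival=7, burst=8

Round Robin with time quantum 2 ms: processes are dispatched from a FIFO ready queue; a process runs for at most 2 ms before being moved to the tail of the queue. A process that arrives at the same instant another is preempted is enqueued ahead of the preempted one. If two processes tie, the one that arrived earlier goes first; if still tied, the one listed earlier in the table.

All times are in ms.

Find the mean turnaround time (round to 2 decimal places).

Timeline: | 100 0-2 | 101 2-4 | 100 4-6 | 102 6-8 | 101 8-10 | 100 10-12 | 103 12-14 | 102 14-16 | 101 16-18 | 103 18-20 | 102 20-22 | 101 22-24 | 103 24-26 | 102 26-28 | 103 28-30 |
Completion: 100=12  101=24  102=28  103=30
Turnaround times: 100=12, 101=22, 102=25, 103=23
Average turnaround = (12+22+25+23) / 4 = 82/4 = 20.50

20.50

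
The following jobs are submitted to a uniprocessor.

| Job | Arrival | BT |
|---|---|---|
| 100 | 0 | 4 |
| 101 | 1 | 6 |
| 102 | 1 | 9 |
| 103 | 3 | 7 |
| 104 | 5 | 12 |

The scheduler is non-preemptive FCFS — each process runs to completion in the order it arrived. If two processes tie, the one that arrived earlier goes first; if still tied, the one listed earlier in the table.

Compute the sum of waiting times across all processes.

Schedule: | 100 0-4 | 101 4-10 | 102 10-19 | 103 19-26 | 104 26-38 |
Completion: 100=4  101=10  102=19  103=26  104=38
Turnaround (C−A): 100=4  101=9  102=18  103=23  104=33
Waiting = turnaround − burst: 100=0, 101=3, 102=9, 103=16, 104=21
Total waiting = 0 + 3 + 9 + 16 + 21 = 49

49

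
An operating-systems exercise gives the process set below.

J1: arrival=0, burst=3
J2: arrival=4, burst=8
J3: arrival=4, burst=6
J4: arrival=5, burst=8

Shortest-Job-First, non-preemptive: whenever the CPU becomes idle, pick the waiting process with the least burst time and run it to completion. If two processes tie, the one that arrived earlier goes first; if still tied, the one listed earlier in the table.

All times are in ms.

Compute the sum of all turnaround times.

Schedule: | J1 0-3 | idle 3-4 | J3 4-10 | J2 10-18 | J4 18-26 |
Completion: J1=3  J2=18  J3=10  J4=26
Turnaround = completion − arrival: J1=3, J2=14, J3=6, J4=21
Total turnaround = 3 + 14 + 6 + 21 = 44

44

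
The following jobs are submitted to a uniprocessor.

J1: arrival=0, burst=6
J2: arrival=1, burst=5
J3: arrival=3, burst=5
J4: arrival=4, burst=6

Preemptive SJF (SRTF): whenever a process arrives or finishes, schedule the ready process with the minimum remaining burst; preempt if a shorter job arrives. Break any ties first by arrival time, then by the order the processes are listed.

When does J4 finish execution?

22

Schedule: | J1 0-6 | J2 6-11 | J3 11-16 | J4 16-22 |
Completion: J1=6  J2=11  J3=16  J4=22
Turnaround (C−A): J1=6  J2=10  J3=13  J4=18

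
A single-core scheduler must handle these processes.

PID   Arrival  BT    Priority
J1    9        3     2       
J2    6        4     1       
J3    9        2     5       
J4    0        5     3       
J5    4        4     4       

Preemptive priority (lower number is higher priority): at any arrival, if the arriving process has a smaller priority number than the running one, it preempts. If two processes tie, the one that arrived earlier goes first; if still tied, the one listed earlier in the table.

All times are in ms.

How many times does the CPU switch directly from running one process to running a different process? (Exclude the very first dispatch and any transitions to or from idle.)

Gantt: | J4 0-5 | J5 5-6 | J2 6-10 | J1 10-13 | J5 13-16 | J3 16-18 |
Completion: J1=13  J2=10  J3=18  J4=5  J5=16

5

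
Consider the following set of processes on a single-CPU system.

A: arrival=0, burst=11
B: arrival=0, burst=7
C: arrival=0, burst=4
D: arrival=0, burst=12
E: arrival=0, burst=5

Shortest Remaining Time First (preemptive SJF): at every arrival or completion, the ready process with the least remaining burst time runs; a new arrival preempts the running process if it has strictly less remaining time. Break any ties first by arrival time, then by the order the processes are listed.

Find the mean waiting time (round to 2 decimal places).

Schedule: | C 0-4 | E 4-9 | B 9-16 | A 16-27 | D 27-39 |
Completion: A=27  B=16  C=4  D=39  E=9
Turnaround (C−A): A=27  B=16  C=4  D=39  E=9
Waiting times: A=16, B=9, C=0, D=27, E=4
Average waiting = (16+9+0+27+4) / 5 = 56/5 = 11.20

11.20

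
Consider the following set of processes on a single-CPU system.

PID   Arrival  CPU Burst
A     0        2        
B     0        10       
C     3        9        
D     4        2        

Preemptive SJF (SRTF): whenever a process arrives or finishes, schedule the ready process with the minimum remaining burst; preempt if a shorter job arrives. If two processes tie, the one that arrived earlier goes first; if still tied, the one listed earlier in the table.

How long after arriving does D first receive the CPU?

Schedule: | A 0-2 | B 2-4 | D 4-6 | B 6-14 | C 14-23 |
Completion: A=2  B=14  C=23  D=6
Turnaround (C−A): A=2  B=14  C=20  D=2
Response(D) = first start − arrival = 4 − 4 = 0

0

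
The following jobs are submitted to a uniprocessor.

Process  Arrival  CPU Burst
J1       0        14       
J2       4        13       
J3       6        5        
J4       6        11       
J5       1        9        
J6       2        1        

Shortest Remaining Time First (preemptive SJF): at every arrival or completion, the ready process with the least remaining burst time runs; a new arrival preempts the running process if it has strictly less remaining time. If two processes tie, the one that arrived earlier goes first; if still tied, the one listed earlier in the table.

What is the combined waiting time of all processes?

Schedule: | J1 0-1 | J5 1-2 | J6 2-3 | J5 3-11 | J3 11-16 | J4 16-27 | J1 27-40 | J2 40-53 |
Completion: J1=40  J2=53  J3=16  J4=27  J5=11  J6=3
Waiting = turnaround − burst: J1=26, J2=36, J3=5, J4=10, J5=1, J6=0
Total waiting = 26 + 36 + 5 + 10 + 1 + 0 = 78

78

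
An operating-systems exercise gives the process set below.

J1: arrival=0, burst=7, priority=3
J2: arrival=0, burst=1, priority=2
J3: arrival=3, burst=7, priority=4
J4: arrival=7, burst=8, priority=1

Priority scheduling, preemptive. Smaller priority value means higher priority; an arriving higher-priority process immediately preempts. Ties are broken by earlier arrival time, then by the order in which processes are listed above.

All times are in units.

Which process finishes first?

J2

Schedule: | J2 0-1 | J1 1-7 | J4 7-15 | J1 15-16 | J3 16-23 |
Completion: J1=16  J2=1  J3=23  J4=15
Turnaround (C−A): J1=16  J2=1  J3=20  J4=8
Finish order: J2 → J4 → J1 → J3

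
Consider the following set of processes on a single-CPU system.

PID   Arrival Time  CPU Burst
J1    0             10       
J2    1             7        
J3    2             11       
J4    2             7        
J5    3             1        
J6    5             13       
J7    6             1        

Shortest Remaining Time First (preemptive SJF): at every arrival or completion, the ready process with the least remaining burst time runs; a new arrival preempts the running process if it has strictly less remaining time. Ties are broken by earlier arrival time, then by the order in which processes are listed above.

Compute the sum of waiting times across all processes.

82

Timeline: | J1 0-1 | J2 1-3 | J5 3-4 | J2 4-6 | J7 6-7 | J2 7-10 | J4 10-17 | J1 17-26 | J3 26-37 | J6 37-50 |
Completion: J1=26  J2=10  J3=37  J4=17  J5=4  J6=50  J7=7
Turnaround (C−A): J1=26  J2=9  J3=35  J4=15  J5=1  J6=45  J7=1
Waiting = turnaround − burst: J1=16, J2=2, J3=24, J4=8, J5=0, J6=32, J7=0
Total waiting = 16 + 2 + 24 + 8 + 0 + 32 + 0 = 82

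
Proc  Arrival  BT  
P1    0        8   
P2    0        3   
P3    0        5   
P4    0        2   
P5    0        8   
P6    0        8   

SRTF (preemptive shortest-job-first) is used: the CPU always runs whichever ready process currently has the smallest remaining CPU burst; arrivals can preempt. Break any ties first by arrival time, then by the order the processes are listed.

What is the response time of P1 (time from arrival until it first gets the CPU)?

10

Timeline: | P4 0-2 | P2 2-5 | P3 5-10 | P1 10-18 | P5 18-26 | P6 26-34 |
Completion: P1=18  P2=5  P3=10  P4=2  P5=26  P6=34
Turnaround (C−A): P1=18  P2=5  P3=10  P4=2  P5=26  P6=34
Response(P1) = first start − arrival = 10 − 0 = 10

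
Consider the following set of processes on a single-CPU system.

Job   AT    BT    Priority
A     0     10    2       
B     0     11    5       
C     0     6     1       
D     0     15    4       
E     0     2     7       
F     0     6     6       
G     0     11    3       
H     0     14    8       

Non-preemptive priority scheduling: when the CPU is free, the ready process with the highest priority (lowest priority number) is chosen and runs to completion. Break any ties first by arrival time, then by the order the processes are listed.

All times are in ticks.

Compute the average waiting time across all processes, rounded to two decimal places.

33.00

Timeline: | C 0-6 | A 6-16 | G 16-27 | D 27-42 | B 42-53 | F 53-59 | E 59-61 | H 61-75 |
Completion: A=16  B=53  C=6  D=42  E=61  F=59  G=27  H=75
Waiting times: A=6, B=42, C=0, D=27, E=59, F=53, G=16, H=61
Average waiting = (6+42+0+27+59+53+16+61) / 8 = 264/8 = 33.00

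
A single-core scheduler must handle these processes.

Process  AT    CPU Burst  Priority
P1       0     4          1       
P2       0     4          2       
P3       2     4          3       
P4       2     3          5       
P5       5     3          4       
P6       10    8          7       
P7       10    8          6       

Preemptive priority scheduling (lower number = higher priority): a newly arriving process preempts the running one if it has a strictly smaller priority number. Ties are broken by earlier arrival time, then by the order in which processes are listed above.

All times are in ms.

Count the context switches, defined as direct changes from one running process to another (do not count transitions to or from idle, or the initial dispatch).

6

Timeline: | P1 0-4 | P2 4-8 | P3 8-12 | P5 12-15 | P4 15-18 | P7 18-26 | P6 26-34 |
Completion: P1=4  P2=8  P3=12  P4=18  P5=15  P6=34  P7=26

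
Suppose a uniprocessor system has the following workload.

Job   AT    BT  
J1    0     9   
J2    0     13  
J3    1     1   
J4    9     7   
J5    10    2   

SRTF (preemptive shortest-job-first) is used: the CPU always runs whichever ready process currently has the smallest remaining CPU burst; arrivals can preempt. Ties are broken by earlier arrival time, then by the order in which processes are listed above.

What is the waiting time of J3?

0

Timeline: | J1 0-1 | J3 1-2 | J1 2-10 | J5 10-12 | J4 12-19 | J2 19-32 |
Completion: J1=10  J2=32  J3=2  J4=19  J5=12
Waiting(J3) = turnaround − burst = 1 − 1 = 0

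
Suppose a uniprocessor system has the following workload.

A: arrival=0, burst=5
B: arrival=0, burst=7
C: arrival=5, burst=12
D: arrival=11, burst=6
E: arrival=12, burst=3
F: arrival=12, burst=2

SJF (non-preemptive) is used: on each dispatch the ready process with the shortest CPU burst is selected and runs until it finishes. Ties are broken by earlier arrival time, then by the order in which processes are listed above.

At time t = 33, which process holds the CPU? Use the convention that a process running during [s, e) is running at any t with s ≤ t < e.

Gantt: | A 0-5 | B 5-12 | F 12-14 | E 14-17 | D 17-23 | C 23-35 |
Completion: A=5  B=12  C=35  D=23  E=17  F=14

C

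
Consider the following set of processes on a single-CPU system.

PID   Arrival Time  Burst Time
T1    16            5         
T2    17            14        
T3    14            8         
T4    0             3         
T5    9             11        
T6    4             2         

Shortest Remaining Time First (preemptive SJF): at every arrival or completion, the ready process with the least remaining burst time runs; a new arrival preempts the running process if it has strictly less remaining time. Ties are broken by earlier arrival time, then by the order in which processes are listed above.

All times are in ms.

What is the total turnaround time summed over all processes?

74

Timeline: | T4 0-3 | idle 3-4 | T6 4-6 | idle 6-9 | T5 9-20 | T1 20-25 | T3 25-33 | T2 33-47 |
Completion: T1=25  T2=47  T3=33  T4=3  T5=20  T6=6
Turnaround (C−A): T1=9  T2=30  T3=19  T4=3  T5=11  T6=2
Turnaround = completion − arrival: T1=9, T2=30, T3=19, T4=3, T5=11, T6=2
Total turnaround = 9 + 30 + 19 + 3 + 11 + 2 = 74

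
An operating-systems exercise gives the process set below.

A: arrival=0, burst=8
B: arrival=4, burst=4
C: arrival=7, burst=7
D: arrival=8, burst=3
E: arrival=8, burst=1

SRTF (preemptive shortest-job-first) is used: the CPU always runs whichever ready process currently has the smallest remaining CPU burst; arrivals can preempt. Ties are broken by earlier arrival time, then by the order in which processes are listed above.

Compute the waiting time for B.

8

Timeline: | A 0-8 | E 8-9 | D 9-12 | B 12-16 | C 16-23 |
Completion: A=8  B=16  C=23  D=12  E=9
Turnaround (C−A): A=8  B=12  C=16  D=4  E=1
Waiting(B) = turnaround − burst = 12 − 4 = 8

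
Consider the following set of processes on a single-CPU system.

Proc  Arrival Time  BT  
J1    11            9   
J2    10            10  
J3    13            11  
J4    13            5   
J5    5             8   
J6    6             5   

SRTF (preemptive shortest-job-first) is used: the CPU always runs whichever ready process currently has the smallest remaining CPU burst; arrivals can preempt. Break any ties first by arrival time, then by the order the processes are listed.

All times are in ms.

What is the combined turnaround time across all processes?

121

Gantt: | idle 0-5 | J5 5-6 | J6 6-11 | J5 11-18 | J4 18-23 | J1 23-32 | J2 32-42 | J3 42-53 |
Completion: J1=32  J2=42  J3=53  J4=23  J5=18  J6=11
Turnaround = completion − arrival: J1=21, J2=32, J3=40, J4=10, J5=13, J6=5
Total turnaround = 21 + 32 + 40 + 10 + 13 + 5 = 121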